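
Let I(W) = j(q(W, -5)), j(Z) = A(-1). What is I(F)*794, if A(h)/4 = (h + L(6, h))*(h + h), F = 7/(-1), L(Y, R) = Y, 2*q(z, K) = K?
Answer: -31760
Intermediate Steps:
q(z, K) = K/2
F = -7 (F = 7*(-1) = -7)
A(h) = 8*h*(6 + h) (A(h) = 4*((h + 6)*(h + h)) = 4*((6 + h)*(2*h)) = 4*(2*h*(6 + h)) = 8*h*(6 + h))
j(Z) = -40 (j(Z) = 8*(-1)*(6 - 1) = 8*(-1)*5 = -40)
I(W) = -40
I(F)*794 = -40*794 = -31760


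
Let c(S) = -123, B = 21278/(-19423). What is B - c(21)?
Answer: 2367751/19423 ≈ 121.90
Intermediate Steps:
B = -21278/19423 (B = 21278*(-1/19423) = -21278/19423 ≈ -1.0955)
B - c(21) = -21278/19423 - 1*(-123) = -21278/19423 + 123 = 2367751/19423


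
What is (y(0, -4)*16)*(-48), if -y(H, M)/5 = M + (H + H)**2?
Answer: -15360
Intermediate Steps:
y(H, M) = -20*H**2 - 5*M (y(H, M) = -5*(M + (H + H)**2) = -5*(M + (2*H)**2) = -5*(M + 4*H**2) = -20*H**2 - 5*M)
(y(0, -4)*16)*(-48) = ((-20*0**2 - 5*(-4))*16)*(-48) = ((-20*0 + 20)*16)*(-48) = ((0 + 20)*16)*(-48) = (20*16)*(-48) = 320*(-48) = -15360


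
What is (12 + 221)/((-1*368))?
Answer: -233/368 ≈ -0.63315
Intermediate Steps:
(12 + 221)/((-1*368)) = 233/(-368) = 233*(-1/368) = -233/368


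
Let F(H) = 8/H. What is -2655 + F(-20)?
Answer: -13277/5 ≈ -2655.4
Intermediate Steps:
-2655 + F(-20) = -2655 + 8/(-20) = -2655 + 8*(-1/20) = -2655 - ⅖ = -13277/5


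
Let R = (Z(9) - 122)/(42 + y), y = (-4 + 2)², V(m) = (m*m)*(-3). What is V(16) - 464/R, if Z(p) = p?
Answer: -65440/113 ≈ -579.12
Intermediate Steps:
V(m) = -3*m² (V(m) = m²*(-3) = -3*m²)
y = 4 (y = (-2)² = 4)
R = -113/46 (R = (9 - 122)/(42 + 4) = -113/46 ≈ -2.4565)
V(16) - 464/R = -3*16² - 464/(-113/46) = -3*256 - 464*(-46/113) = -768 + 21344/113 = -65440/113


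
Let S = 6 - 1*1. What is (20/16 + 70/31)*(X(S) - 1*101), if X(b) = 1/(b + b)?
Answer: -87783/248 ≈ -353.96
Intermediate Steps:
S = 5 (S = 6 - 1 = 5)
X(b) = 1/(2*b)
(20/16 + 70/31)*(X(S) - 1*101) = (20/16 + 70/31)*((½)/5 - 1*101) = (20*(1/16) + 70*(1/31))*((½)*(⅕) - 101) = (5/4 + 70/31)*(⅒ - 101) = (435/124)*(-1009/10) = -87783/248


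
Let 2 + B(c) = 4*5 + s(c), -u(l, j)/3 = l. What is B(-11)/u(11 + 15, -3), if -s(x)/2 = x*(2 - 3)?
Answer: 2/39 ≈ 0.051282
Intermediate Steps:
s(x) = 2*x (s(x) = -2*x*(2 - 3) = -2*x*(-1) = -(-2)*x = 2*x)
u(l, j) = -3*l
B(c) = 18 + 2*c (B(c) = -2 + (4*5 + 2*c) = -2 + (20 + 2*c) = 18 + 2*c)
B(-11)/u(11 + 15, -3) = (18 + 2*(-11))/((-3*(11 + 15))) = (18 - 22)/((-3*26)) = -4/(-78) = -4*(-1/78) = 2/39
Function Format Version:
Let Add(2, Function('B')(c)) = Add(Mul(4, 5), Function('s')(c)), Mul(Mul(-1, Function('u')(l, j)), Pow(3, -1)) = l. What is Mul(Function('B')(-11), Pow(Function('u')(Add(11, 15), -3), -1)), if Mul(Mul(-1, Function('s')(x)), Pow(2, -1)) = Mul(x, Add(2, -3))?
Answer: Rational(2, 39) ≈ 0.051282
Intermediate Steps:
Function('s')(x) = Mul(2, x) (Function('s')(x) = Mul(-2, Mul(x, Add(2, -3))) = Mul(-2, Mul(x, -1)) = Mul(-2, Mul(-1, x)) = Mul(2, x))
Function('u')(l, j) = Mul(-3, l)
Function('B')(c) = Add(18, Mul(2, c)) (Function('B')(c) = Add(-2, Add(Mul(4, 5), Mul(2, c))) = Add(-2, Add(20, Mul(2, c))) = Add(18, Mul(2, c)))
Mul(Function('B')(-11), Pow(Function('u')(Add(11, 15), -3), -1)) = Mul(Add(18, Mul(2, -11)), Pow(Mul(-3, Add(11, 15)), -1)) = Mul(Add(18, -22), Pow(Mul(-3, 26), -1)) = Mul(-4, Pow(-78, -1)) = Mul(-4, Rational(-1, 78)) = Rational(2, 39)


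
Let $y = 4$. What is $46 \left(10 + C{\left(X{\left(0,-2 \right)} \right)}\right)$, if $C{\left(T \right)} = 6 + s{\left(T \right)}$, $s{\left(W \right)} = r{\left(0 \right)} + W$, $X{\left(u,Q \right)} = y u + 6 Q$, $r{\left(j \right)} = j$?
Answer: $184$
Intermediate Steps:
$X{\left(u,Q \right)} = 4 u + 6 Q$
$s{\left(W \right)} = W$ ($s{\left(W \right)} = 0 + W = W$)
$C{\left(T \right)} = 6 + T$
$46 \left(10 + C{\left(X{\left(0,-2 \right)} \right)}\right) = 46 \left(10 + \left(6 + \left(4 \cdot 0 + 6 \left(-2\right)\right)\right)\right) = 46 \left(10 + \left(6 + \left(0 - 12\right)\right)\right) = 46 \left(10 + \left(6 - 12\right)\right) = 46 \left(10 - 6\right) = 46 \cdot 4 = 184$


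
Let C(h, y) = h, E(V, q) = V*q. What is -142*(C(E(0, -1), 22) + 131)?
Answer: -18602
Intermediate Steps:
-142*(C(E(0, -1), 22) + 131) = -142*(0*(-1) + 131) = -142*(0 + 131) = -142*131 = -18602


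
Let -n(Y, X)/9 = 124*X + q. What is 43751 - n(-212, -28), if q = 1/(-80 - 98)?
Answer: 2225525/178 ≈ 12503.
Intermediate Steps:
q = -1/178 (q = 1/(-178) = -1/178 ≈ -0.0056180)
n(Y, X) = 9/178 - 1116*X (n(Y, X) = -9*(124*X - 1/178) = -9*(-1/178 + 124*X) = 9/178 - 1116*X)
43751 - n(-212, -28) = 43751 - (9/178 - 1116*(-28)) = 43751 - (9/178 + 31248) = 43751 - 1*5562153/178 = 43751 - 5562153/178 = 2225525/178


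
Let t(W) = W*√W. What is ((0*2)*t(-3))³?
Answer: 0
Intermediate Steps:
t(W) = W^(3/2)
((0*2)*t(-3))³ = ((0*2)*(-3)^(3/2))³ = (0*(-3*I*√3))³ = 0³ = 0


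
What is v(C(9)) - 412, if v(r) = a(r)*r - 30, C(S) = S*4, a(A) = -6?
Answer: -658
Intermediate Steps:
C(S) = 4*S
v(r) = -30 - 6*r (v(r) = -6*r - 30 = -30 - 6*r)
v(C(9)) - 412 = (-30 - 24*9) - 412 = (-30 - 6*36) - 412 = (-30 - 216) - 412 = -246 - 412 = -658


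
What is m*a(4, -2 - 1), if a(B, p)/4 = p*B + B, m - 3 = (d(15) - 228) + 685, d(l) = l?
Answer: -15200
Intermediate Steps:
m = 475 (m = 3 + ((15 - 228) + 685) = 3 + (-213 + 685) = 3 + 472 = 475)
a(B, p) = 4*B + 4*B*p (a(B, p) = 4*(p*B + B) = 4*(B*p + B) = 4*(B + B*p) = 4*B + 4*B*p)
m*a(4, -2 - 1) = 475*(4*4*(1 + (-2 - 1))) = 475*(4*4*(1 - 3)) = 475*(4*4*(-2)) = 475*(-32) = -15200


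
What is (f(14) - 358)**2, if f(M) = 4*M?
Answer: 91204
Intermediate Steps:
(f(14) - 358)**2 = (4*14 - 358)**2 = (56 - 358)**2 = (-302)**2 = 91204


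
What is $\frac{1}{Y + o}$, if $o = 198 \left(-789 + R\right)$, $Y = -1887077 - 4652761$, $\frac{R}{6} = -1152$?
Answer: $- \frac{1}{8064636} \approx -1.24 \cdot 10^{-7}$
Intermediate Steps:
$R = -6912$ ($R = 6 \left(-1152\right) = -6912$)
$Y = -6539838$ ($Y = -1887077 - 4652761 = -6539838$)
$o = -1524798$ ($o = 198 \left(-789 - 6912\right) = 198 \left(-7701\right) = -1524798$)
$\frac{1}{Y + o} = \frac{1}{-6539838 - 1524798} = \frac{1}{-8064636} = - \frac{1}{8064636}$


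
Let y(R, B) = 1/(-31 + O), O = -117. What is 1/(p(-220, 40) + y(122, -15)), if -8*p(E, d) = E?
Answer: 148/4069 ≈ 0.036373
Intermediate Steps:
p(E, d) = -E/8
y(R, B) = -1/148 (y(R, B) = 1/(-31 - 117) = 1/(-148) = -1/148)
1/(p(-220, 40) + y(122, -15)) = 1/(-⅛*(-220) - 1/148) = 1/(55/2 - 1/148) = 1/(4069/148) = 148/4069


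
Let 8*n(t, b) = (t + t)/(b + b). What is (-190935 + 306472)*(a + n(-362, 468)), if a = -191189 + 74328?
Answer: -25275333148501/1872 ≈ -1.3502e+10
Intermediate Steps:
n(t, b) = t/(8*b) (n(t, b) = ((t + t)/(b + b))/8 = ((2*t)/((2*b)))/8 = ((2*t)*(1/(2*b)))/8 = (t/b)/8 = t/(8*b))
a = -116861
(-190935 + 306472)*(a + n(-362, 468)) = (-190935 + 306472)*(-116861 + (⅛)*(-362)/468) = 115537*(-116861 + (⅛)*(-362)*(1/468)) = 115537*(-116861 - 181/1872) = 115537*(-218763973/1872) = -25275333148501/1872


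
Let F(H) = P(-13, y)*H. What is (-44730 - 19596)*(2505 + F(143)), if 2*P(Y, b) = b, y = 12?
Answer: -216328338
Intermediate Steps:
P(Y, b) = b/2
F(H) = 6*H (F(H) = ((1/2)*12)*H = 6*H)
(-44730 - 19596)*(2505 + F(143)) = (-44730 - 19596)*(2505 + 6*143) = -64326*(2505 + 858) = -64326*3363 = -216328338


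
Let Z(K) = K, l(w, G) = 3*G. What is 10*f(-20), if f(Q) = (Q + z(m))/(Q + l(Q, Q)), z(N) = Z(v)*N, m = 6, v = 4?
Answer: -1/2 ≈ -0.50000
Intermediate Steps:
z(N) = 4*N
f(Q) = (24 + Q)/(4*Q) (f(Q) = (Q + 4*6)/(Q + 3*Q) = (Q + 24)/((4*Q)) = (24 + Q)*(1/(4*Q)) = (24 + Q)/(4*Q))
10*f(-20) = 10*((1/4)*(24 - 20)/(-20)) = 10*((1/4)*(-1/20)*4) = 10*(-1/20) = -1/2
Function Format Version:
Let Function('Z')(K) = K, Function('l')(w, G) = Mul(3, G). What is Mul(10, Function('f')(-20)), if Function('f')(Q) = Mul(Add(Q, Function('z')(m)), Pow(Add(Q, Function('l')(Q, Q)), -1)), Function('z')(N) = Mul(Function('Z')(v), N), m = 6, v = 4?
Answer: Rational(-1, 2) ≈ -0.50000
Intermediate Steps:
Function('z')(N) = Mul(4, N)
Function('f')(Q) = Mul(Rational(1, 4), Pow(Q, -1), Add(24, Q)) (Function('f')(Q) = Mul(Add(Q, Mul(4, 6)), Pow(Add(Q, Mul(3, Q)), -1)) = Mul(Add(Q, 24), Pow(Mul(4, Q), -1)) = Mul(Add(24, Q), Mul(Rational(1, 4), Pow(Q, -1))) = Mul(Rational(1, 4), Pow(Q, -1), Add(24, Q)))
Mul(10, Function('f')(-20)) = Mul(10, Mul(Rational(1, 4), Pow(-20, -1), Add(24, -20))) = Mul(10, Mul(Rational(1, 4), Rational(-1, 20), 4)) = Mul(10, Rational(-1, 20)) = Rational(-1, 2)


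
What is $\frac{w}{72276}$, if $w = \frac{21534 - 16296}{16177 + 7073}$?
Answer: $\frac{291}{93356500} \approx 3.1171 \cdot 10^{-6}$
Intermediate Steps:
$w = \frac{873}{3875}$ ($w = \frac{5238}{23250} = 5238 \cdot \frac{1}{23250} = \frac{873}{3875} \approx 0.22529$)
$\frac{w}{72276} = \frac{873}{3875 \cdot 72276} = \frac{873}{3875} \cdot \frac{1}{72276} = \frac{291}{93356500}$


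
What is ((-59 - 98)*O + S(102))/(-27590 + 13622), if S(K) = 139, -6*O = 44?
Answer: -3871/41904 ≈ -0.092378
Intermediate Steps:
O = -22/3 (O = -⅙*44 = -22/3 ≈ -7.3333)
((-59 - 98)*O + S(102))/(-27590 + 13622) = ((-59 - 98)*(-22/3) + 139)/(-27590 + 13622) = (-157*(-22/3) + 139)/(-13968) = (3454/3 + 139)*(-1/13968) = (3871/3)*(-1/13968) = -3871/41904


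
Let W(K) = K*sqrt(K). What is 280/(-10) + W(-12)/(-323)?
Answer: -28 + 24*I*sqrt(3)/323 ≈ -28.0 + 0.1287*I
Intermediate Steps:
W(K) = K**(3/2)
280/(-10) + W(-12)/(-323) = 280/(-10) + (-12)**(3/2)/(-323) = 280*(-1/10) - 24*I*sqrt(3)*(-1/323) = -28 + 24*I*sqrt(3)/323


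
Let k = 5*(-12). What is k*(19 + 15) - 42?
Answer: -2082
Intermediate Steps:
k = -60
k*(19 + 15) - 42 = -60*(19 + 15) - 42 = -60*34 - 42 = -2040 - 42 = -2082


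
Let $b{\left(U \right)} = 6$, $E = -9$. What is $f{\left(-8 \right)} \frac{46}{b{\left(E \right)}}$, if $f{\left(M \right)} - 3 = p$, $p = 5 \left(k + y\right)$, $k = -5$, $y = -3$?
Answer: $- \frac{851}{3} \approx -283.67$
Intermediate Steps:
$p = -40$ ($p = 5 \left(-5 - 3\right) = 5 \left(-8\right) = -40$)
$f{\left(M \right)} = -37$ ($f{\left(M \right)} = 3 - 40 = -37$)
$f{\left(-8 \right)} \frac{46}{b{\left(E \right)}} = - 37 \cdot \frac{46}{6} = - 37 \cdot 46 \cdot \frac{1}{6} = \left(-37\right) \frac{23}{3} = - \frac{851}{3}$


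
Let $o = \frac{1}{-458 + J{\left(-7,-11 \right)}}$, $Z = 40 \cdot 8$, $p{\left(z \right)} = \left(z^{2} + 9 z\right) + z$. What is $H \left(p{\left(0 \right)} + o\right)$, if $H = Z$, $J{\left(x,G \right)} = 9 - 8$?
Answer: $- \frac{320}{457} \approx -0.70022$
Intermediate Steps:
$J{\left(x,G \right)} = 1$ ($J{\left(x,G \right)} = 9 - 8 = 1$)
$p{\left(z \right)} = z^{2} + 10 z$
$Z = 320$
$o = - \frac{1}{457}$ ($o = \frac{1}{-458 + 1} = \frac{1}{-457} = - \frac{1}{457} \approx -0.0021882$)
$H = 320$
$H \left(p{\left(0 \right)} + o\right) = 320 \left(0 \left(10 + 0\right) - \frac{1}{457}\right) = 320 \left(0 \cdot 10 - \frac{1}{457}\right) = 320 \left(0 - \frac{1}{457}\right) = 320 \left(- \frac{1}{457}\right) = - \frac{320}{457}$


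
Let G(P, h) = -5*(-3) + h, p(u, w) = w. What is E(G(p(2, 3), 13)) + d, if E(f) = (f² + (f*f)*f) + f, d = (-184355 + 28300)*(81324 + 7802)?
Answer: -13908535166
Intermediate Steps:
G(P, h) = 15 + h
d = -13908557930 (d = -156055*89126 = -13908557930)
E(f) = f + f² + f³ (E(f) = (f² + f²*f) + f = (f² + f³) + f = f + f² + f³)
E(G(p(2, 3), 13)) + d = (15 + 13)*(1 + (15 + 13) + (15 + 13)²) - 13908557930 = 28*(1 + 28 + 28²) - 13908557930 = 28*(1 + 28 + 784) - 13908557930 = 28*813 - 13908557930 = 22764 - 13908557930 = -13908535166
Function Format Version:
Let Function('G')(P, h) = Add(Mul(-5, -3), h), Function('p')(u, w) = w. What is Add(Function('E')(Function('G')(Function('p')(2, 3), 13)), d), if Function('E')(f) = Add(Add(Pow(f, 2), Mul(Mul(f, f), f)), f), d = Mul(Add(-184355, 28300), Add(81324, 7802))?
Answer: -13908535166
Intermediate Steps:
Function('G')(P, h) = Add(15, h)
d = -13908557930 (d = Mul(-156055, 89126) = -13908557930)
Function('E')(f) = Add(f, Pow(f, 2), Pow(f, 3)) (Function('E')(f) = Add(Add(Pow(f, 2), Mul(Pow(f, 2), f)), f) = Add(Add(Pow(f, 2), Pow(f, 3)), f) = Add(f, Pow(f, 2), Pow(f, 3)))
Add(Function('E')(Function('G')(Function('p')(2, 3), 13)), d) = Add(Mul(Add(15, 13), Add(1, Add(15, 13), Pow(Add(15, 13), 2))), -13908557930) = Add(Mul(28, Add(1, 28, Pow(28, 2))), -13908557930) = Add(Mul(28, Add(1, 28, 784)), -13908557930) = Add(Mul(28, 813), -13908557930) = Add(22764, -13908557930) = -13908535166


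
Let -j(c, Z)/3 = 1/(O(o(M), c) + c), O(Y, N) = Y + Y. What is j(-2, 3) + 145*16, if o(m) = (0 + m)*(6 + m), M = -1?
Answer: 9281/4 ≈ 2320.3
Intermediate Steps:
o(m) = m*(6 + m)
O(Y, N) = 2*Y
j(c, Z) = -3/(-10 + c) (j(c, Z) = -3/(2*(-(6 - 1)) + c) = -3/(2*(-1*5) + c) = -3/(2*(-5) + c) = -3/(-10 + c))
j(-2, 3) + 145*16 = -3/(-10 - 2) + 145*16 = -3/(-12) + 2320 = -3*(-1/12) + 2320 = ¼ + 2320 = 9281/4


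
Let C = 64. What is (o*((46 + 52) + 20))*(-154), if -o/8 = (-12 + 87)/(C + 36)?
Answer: 109032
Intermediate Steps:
o = -6 (o = -8*(-12 + 87)/(64 + 36) = -600/100 = -8*3/4 = -6)
(o*((46 + 52) + 20))*(-154) = -6*((46 + 52) + 20)*(-154) = -6*(98 + 20)*(-154) = -6*118*(-154) = -708*(-154) = 109032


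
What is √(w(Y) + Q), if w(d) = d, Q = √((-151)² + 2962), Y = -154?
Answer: √(-154 + √25763) ≈ 2.5512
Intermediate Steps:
Q = √25763 (Q = √(22801 + 2962) = √25763 ≈ 160.51)
√(w(Y) + Q) = √(-154 + √25763)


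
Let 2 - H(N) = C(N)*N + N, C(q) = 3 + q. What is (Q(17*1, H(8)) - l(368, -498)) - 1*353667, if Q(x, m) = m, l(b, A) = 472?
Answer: -354233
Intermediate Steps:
H(N) = 2 - N - N*(3 + N) (H(N) = 2 - ((3 + N)*N + N) = 2 - (N*(3 + N) + N) = 2 - (N + N*(3 + N)) = 2 + (-N - N*(3 + N)) = 2 - N - N*(3 + N))
(Q(17*1, H(8)) - l(368, -498)) - 1*353667 = ((2 - 1*8 - 1*8*(3 + 8)) - 1*472) - 1*353667 = ((2 - 8 - 1*8*11) - 472) - 353667 = ((2 - 8 - 88) - 472) - 353667 = (-94 - 472) - 353667 = -566 - 353667 = -354233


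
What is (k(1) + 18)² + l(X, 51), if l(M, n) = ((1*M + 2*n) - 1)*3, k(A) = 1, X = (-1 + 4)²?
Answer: 691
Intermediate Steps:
X = 9 (X = 3² = 9)
l(M, n) = -3 + 3*M + 6*n (l(M, n) = ((M + 2*n) - 1)*3 = (-1 + M + 2*n)*3 = -3 + 3*M + 6*n)
(k(1) + 18)² + l(X, 51) = (1 + 18)² + (-3 + 3*9 + 6*51) = 19² + (-3 + 27 + 306) = 361 + 330 = 691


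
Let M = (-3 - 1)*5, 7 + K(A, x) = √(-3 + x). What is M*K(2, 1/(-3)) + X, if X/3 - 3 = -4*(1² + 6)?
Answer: 65 - 20*I*√30/3 ≈ 65.0 - 36.515*I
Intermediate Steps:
K(A, x) = -7 + √(-3 + x)
M = -20 (M = -4*5 = -20)
X = -75 (X = 9 + 3*(-4*(1² + 6)) = 9 + 3*(-4*(1 + 6)) = 9 + 3*(-4*7) = 9 + 3*(-28) = 9 - 84 = -75)
M*K(2, 1/(-3)) + X = -20*(-7 + √(-3 + 1/(-3))) - 75 = -20*(-7 + √(-3 - ⅓)) - 75 = -20*(-7 + √(-10/3)) - 75 = -20*(-7 + I*√30/3) - 75 = (140 - 20*I*√30/3) - 75 = 65 - 20*I*√30/3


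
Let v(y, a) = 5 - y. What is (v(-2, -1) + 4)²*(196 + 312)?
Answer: 61468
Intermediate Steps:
(v(-2, -1) + 4)²*(196 + 312) = ((5 - 1*(-2)) + 4)²*(196 + 312) = ((5 + 2) + 4)²*508 = (7 + 4)²*508 = 11²*508 = 121*508 = 61468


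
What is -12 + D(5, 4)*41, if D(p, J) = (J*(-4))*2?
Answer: -1324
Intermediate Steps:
D(p, J) = -8*J (D(p, J) = -4*J*2 = -8*J)
-12 + D(5, 4)*41 = -12 - 8*4*41 = -12 - 32*41 = -12 - 1312 = -1324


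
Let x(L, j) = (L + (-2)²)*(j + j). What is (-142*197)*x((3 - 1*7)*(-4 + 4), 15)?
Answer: -3356880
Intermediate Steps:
x(L, j) = 2*j*(4 + L) (x(L, j) = (L + 4)*(2*j) = (4 + L)*(2*j) = 2*j*(4 + L))
(-142*197)*x((3 - 1*7)*(-4 + 4), 15) = (-142*197)*(2*15*(4 + (3 - 1*7)*(-4 + 4))) = -55948*15*(4 + (3 - 7)*0) = -55948*15*(4 - 4*0) = -55948*15*(4 + 0) = -55948*15*4 = -27974*120 = -3356880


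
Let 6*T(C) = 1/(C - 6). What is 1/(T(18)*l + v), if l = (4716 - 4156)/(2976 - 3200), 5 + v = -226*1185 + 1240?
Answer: -144/38386805 ≈ -3.7513e-6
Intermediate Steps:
T(C) = 1/(6*(-6 + C)) (T(C) = 1/(6*(C - 6)) = 1/(6*(-6 + C)))
v = -266575 (v = -5 + (-226*1185 + 1240) = -5 + (-267810 + 1240) = -5 - 266570 = -266575)
l = -5/2 (l = 560/(-224) = 560*(-1/224) = -5/2 ≈ -2.5000)
1/(T(18)*l + v) = 1/((1/(6*(-6 + 18)))*(-5/2) - 266575) = 1/(((⅙)/12)*(-5/2) - 266575) = 1/(((⅙)*(1/12))*(-5/2) - 266575) = 1/((1/72)*(-5/2) - 266575) = 1/(-5/144 - 266575) = 1/(-38386805/144) = -144/38386805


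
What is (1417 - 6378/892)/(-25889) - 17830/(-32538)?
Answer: 92707160693/187849910886 ≈ 0.49352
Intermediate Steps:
(1417 - 6378/892)/(-25889) - 17830/(-32538) = (1417 - 6378/892)*(-1/25889) - 17830*(-1/32538) = (1417 - 1*3189/446)*(-1/25889) + 8915/16269 = (1417 - 3189/446)*(-1/25889) + 8915/16269 = (628793/446)*(-1/25889) + 8915/16269 = -628793/11546494 + 8915/16269 = 92707160693/187849910886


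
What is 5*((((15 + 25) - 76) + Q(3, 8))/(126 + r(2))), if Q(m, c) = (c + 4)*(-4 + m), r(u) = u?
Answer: -15/8 ≈ -1.8750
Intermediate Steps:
Q(m, c) = (-4 + m)*(4 + c) (Q(m, c) = (4 + c)*(-4 + m) = (-4 + m)*(4 + c))
5*((((15 + 25) - 76) + Q(3, 8))/(126 + r(2))) = 5*((((15 + 25) - 76) + (-16 - 4*8 + 4*3 + 8*3))/(126 + 2)) = 5*(((40 - 76) + (-16 - 32 + 12 + 24))/128) = 5*((-36 - 12)*(1/128)) = 5*(-48*1/128) = 5*(-3/8) = -15/8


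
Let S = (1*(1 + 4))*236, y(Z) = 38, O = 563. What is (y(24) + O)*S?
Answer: 709180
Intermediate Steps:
S = 1180 (S = (1*5)*236 = 5*236 = 1180)
(y(24) + O)*S = (38 + 563)*1180 = 601*1180 = 709180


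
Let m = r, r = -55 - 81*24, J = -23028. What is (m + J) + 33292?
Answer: 8265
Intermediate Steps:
r = -1999 (r = -55 - 1944 = -1999)
m = -1999
(m + J) + 33292 = (-1999 - 23028) + 33292 = -25027 + 33292 = 8265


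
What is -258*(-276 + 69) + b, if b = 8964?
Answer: 62370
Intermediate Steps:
-258*(-276 + 69) + b = -258*(-276 + 69) + 8964 = -258*(-207) + 8964 = 53406 + 8964 = 62370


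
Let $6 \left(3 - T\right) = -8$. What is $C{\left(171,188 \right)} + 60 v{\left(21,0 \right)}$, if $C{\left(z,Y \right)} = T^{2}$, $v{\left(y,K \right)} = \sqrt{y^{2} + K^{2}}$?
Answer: $\frac{11509}{9} \approx 1278.8$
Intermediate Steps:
$T = \frac{13}{3}$ ($T = 3 - - \frac{4}{3} = 3 + \frac{4}{3} = \frac{13}{3} \approx 4.3333$)
$v{\left(y,K \right)} = \sqrt{K^{2} + y^{2}}$
$C{\left(z,Y \right)} = \frac{169}{9}$ ($C{\left(z,Y \right)} = \left(\frac{13}{3}\right)^{2} = \frac{169}{9}$)
$C{\left(171,188 \right)} + 60 v{\left(21,0 \right)} = \frac{169}{9} + 60 \sqrt{0^{2} + 21^{2}} = \frac{169}{9} + 60 \sqrt{0 + 441} = \frac{169}{9} + 60 \sqrt{441} = \frac{169}{9} + 60 \cdot 21 = \frac{169}{9} + 1260 = \frac{11509}{9}$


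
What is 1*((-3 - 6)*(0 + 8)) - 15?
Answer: -87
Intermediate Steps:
1*((-3 - 6)*(0 + 8)) - 15 = 1*(-9*8) - 15 = 1*(-72) - 15 = -72 - 15 = -87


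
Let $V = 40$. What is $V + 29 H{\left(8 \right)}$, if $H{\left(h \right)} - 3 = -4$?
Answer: $11$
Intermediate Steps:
$H{\left(h \right)} = -1$ ($H{\left(h \right)} = 3 - 4 = -1$)
$V + 29 H{\left(8 \right)} = 40 + 29 \left(-1\right) = 40 - 29 = 11$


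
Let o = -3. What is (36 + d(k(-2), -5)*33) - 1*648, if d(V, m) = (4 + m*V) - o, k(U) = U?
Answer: -51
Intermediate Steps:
d(V, m) = 7 + V*m (d(V, m) = (4 + m*V) - 1*(-3) = (4 + V*m) + 3 = 7 + V*m)
(36 + d(k(-2), -5)*33) - 1*648 = (36 + (7 - 2*(-5))*33) - 1*648 = (36 + (7 + 10)*33) - 648 = (36 + 17*33) - 648 = (36 + 561) - 648 = 597 - 648 = -51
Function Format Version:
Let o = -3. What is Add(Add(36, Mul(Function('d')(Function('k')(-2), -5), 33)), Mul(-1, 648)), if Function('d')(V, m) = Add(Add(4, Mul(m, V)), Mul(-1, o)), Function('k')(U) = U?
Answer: -51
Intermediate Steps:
Function('d')(V, m) = Add(7, Mul(V, m)) (Function('d')(V, m) = Add(Add(4, Mul(m, V)), Mul(-1, -3)) = Add(Add(4, Mul(V, m)), 3) = Add(7, Mul(V, m)))
Add(Add(36, Mul(Function('d')(Function('k')(-2), -5), 33)), Mul(-1, 648)) = Add(Add(36, Mul(Add(7, Mul(-2, -5)), 33)), Mul(-1, 648)) = Add(Add(36, Mul(Add(7, 10), 33)), -648) = Add(Add(36, Mul(17, 33)), -648) = Add(Add(36, 561), -648) = Add(597, -648) = -51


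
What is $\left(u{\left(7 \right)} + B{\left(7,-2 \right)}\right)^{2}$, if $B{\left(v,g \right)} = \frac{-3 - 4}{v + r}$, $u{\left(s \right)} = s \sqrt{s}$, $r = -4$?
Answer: $\frac{3136}{9} - \frac{98 \sqrt{7}}{3} \approx 262.02$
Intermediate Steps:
$u{\left(s \right)} = s^{\frac{3}{2}}$
$B{\left(v,g \right)} = - \frac{7}{-4 + v}$ ($B{\left(v,g \right)} = \frac{-3 - 4}{v - 4} = - \frac{7}{-4 + v}$)
$\left(u{\left(7 \right)} + B{\left(7,-2 \right)}\right)^{2} = \left(7^{\frac{3}{2}} - \frac{7}{-4 + 7}\right)^{2} = \left(7 \sqrt{7} - \frac{7}{3}\right)^{2} = \left(- \frac{7}{3} + 7 \sqrt{7}\right)^{2}$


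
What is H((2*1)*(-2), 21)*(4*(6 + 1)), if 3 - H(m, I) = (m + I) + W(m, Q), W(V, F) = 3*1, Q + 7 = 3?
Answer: -476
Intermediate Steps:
Q = -4 (Q = -7 + 3 = -4)
W(V, F) = 3
H(m, I) = -I - m (H(m, I) = 3 - ((m + I) + 3) = 3 - ((I + m) + 3) = 3 - (3 + I + m) = 3 + (-3 - I - m) = -I - m)
H((2*1)*(-2), 21)*(4*(6 + 1)) = (-1*21 - 2*1*(-2))*(4*(6 + 1)) = (-21 - 2*(-2))*(4*7) = (-21 - 1*(-4))*28 = (-21 + 4)*28 = -17*28 = -476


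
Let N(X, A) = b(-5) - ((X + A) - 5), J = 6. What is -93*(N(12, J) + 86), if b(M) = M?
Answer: -6324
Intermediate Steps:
N(X, A) = -A - X (N(X, A) = -5 - ((X + A) - 5) = -5 - ((A + X) - 5) = -5 - (-5 + A + X) = -5 + (5 - A - X) = -A - X)
-93*(N(12, J) + 86) = -93*((-1*6 - 1*12) + 86) = -93*((-6 - 12) + 86) = -93*(-18 + 86) = -93*68 = -6324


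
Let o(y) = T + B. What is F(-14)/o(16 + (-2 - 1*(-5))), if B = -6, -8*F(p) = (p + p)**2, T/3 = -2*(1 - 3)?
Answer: -49/3 ≈ -16.333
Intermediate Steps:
T = 12 (T = 3*(-2*(1 - 3)) = 3*(-2*(-2)) = 3*4 = 12)
F(p) = -p**2/2 (F(p) = -(p + p)**2/8 = -4*p**2/8 = -p**2/2)
o(y) = 6 (o(y) = 12 - 6 = 6)
F(-14)/o(16 + (-2 - 1*(-5))) = -1/2*(-14)**2/6 = -1/2*196*(1/6) = -98*1/6 = -49/3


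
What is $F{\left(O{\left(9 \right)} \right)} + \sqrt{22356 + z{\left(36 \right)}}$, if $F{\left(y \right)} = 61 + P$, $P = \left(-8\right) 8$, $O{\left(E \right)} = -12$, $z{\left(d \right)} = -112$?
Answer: $-3 + 2 \sqrt{5561} \approx 146.14$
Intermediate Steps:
$P = -64$
$F{\left(y \right)} = -3$ ($F{\left(y \right)} = 61 - 64 = -3$)
$F{\left(O{\left(9 \right)} \right)} + \sqrt{22356 + z{\left(36 \right)}} = -3 + \sqrt{22356 - 112} = -3 + \sqrt{22244} = -3 + 2 \sqrt{5561}$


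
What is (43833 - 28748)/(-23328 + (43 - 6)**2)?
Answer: -2155/3137 ≈ -0.68696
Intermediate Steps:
(43833 - 28748)/(-23328 + (43 - 6)**2) = 15085/(-23328 + 37**2) = 15085/(-23328 + 1369) = 15085/(-21959) = 15085*(-1/21959) = -2155/3137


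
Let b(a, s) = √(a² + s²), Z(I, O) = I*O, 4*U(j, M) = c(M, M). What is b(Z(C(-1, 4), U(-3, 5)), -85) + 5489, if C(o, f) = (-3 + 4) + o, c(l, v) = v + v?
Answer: 5574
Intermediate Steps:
c(l, v) = 2*v
U(j, M) = M/2 (U(j, M) = (2*M)/4 = M/2)
C(o, f) = 1 + o
b(Z(C(-1, 4), U(-3, 5)), -85) + 5489 = √(((1 - 1)*((½)*5))² + (-85)²) + 5489 = √((0*(5/2))² + 7225) + 5489 = √(0² + 7225) + 5489 = √(0 + 7225) + 5489 = √7225 + 5489 = 85 + 5489 = 5574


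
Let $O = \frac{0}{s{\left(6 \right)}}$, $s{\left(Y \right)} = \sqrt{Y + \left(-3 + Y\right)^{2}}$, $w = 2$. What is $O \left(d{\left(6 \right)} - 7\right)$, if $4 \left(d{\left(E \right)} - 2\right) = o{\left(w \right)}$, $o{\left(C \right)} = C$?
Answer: $0$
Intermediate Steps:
$d{\left(E \right)} = \frac{5}{2}$ ($d{\left(E \right)} = 2 + \frac{1}{4} \cdot 2 = 2 + \frac{1}{2} = \frac{5}{2}$)
$O = 0$ ($O = \frac{0}{\sqrt{6 + \left(-3 + 6\right)^{2}}} = \frac{0}{\sqrt{6 + 3^{2}}} = \frac{0}{\sqrt{6 + 9}} = \frac{0}{\sqrt{15}} = 0 \frac{\sqrt{15}}{15} = 0$)
$O \left(d{\left(6 \right)} - 7\right) = 0 \left(\frac{5}{2} - 7\right) = 0 \left(- \frac{9}{2}\right) = 0$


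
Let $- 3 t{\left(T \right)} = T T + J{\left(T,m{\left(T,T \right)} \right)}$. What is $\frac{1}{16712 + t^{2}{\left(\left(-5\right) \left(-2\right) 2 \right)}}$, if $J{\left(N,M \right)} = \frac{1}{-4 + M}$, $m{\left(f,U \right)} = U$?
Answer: $\frac{2304}{79477249} \approx 2.8989 \cdot 10^{-5}$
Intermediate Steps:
$t{\left(T \right)} = - \frac{T^{2}}{3} - \frac{1}{3 \left(-4 + T\right)}$ ($t{\left(T \right)} = - \frac{T T + \frac{1}{-4 + T}}{3} = - \frac{T^{2} + \frac{1}{-4 + T}}{3} = - \frac{T^{2}}{3} - \frac{1}{3 \left(-4 + T\right)}$)
$\frac{1}{16712 + t^{2}{\left(\left(-5\right) \left(-2\right) 2 \right)}} = \frac{1}{16712 + \left(\frac{-1 + \left(\left(-5\right) \left(-2\right) 2\right)^{2} \left(4 - \left(-5\right) \left(-2\right) 2\right)}{3 \left(-4 + \left(-5\right) \left(-2\right) 2\right)}\right)^{2}} = \frac{1}{16712 + \left(\frac{-1 + \left(10 \cdot 2\right)^{2} \left(4 - 10 \cdot 2\right)}{3 \left(-4 + 10 \cdot 2\right)}\right)^{2}} = \frac{1}{16712 + \left(\frac{-1 + 20^{2} \left(4 - 20\right)}{3 \left(-4 + 20\right)}\right)^{2}} = \frac{1}{16712 + \left(\frac{-1 + 400 \left(4 - 20\right)}{3 \cdot 16}\right)^{2}} = \frac{1}{16712 + \left(\frac{1}{3} \cdot \frac{1}{16} \left(-1 + 400 \left(-16\right)\right)\right)^{2}} = \frac{1}{16712 + \left(\frac{1}{3} \cdot \frac{1}{16} \left(-1 - 6400\right)\right)^{2}} = \frac{1}{16712 + \left(\frac{1}{3} \cdot \frac{1}{16} \left(-6401\right)\right)^{2}} = \frac{1}{16712 + \left(- \frac{6401}{48}\right)^{2}} = \frac{1}{16712 + \frac{40972801}{2304}} = \frac{1}{\frac{79477249}{2304}} = \frac{2304}{79477249}$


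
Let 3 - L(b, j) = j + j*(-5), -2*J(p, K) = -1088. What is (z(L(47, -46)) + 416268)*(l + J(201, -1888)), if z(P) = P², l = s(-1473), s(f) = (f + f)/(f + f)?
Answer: 244720805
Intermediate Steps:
J(p, K) = 544 (J(p, K) = -½*(-1088) = 544)
s(f) = 1 (s(f) = (2*f)/((2*f)) = (2*f)*(1/(2*f)) = 1)
L(b, j) = 3 + 4*j (L(b, j) = 3 - (j + j*(-5)) = 3 - (j - 5*j) = 3 - (-4)*j = 3 + 4*j)
l = 1
(z(L(47, -46)) + 416268)*(l + J(201, -1888)) = ((3 + 4*(-46))² + 416268)*(1 + 544) = ((3 - 184)² + 416268)*545 = ((-181)² + 416268)*545 = (32761 + 416268)*545 = 449029*545 = 244720805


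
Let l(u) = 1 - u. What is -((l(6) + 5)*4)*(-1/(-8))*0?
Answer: 0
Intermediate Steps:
-((l(6) + 5)*4)*(-1/(-8))*0 = -(((1 - 1*6) + 5)*4)*(-1/(-8))*0 = -(((1 - 6) + 5)*4)*(-1*(-⅛))*0 = -((-5 + 5)*4)*(⅛)*0 = -(0*4)*(⅛)*0 = -0*(⅛)*0 = -0*0 = -1*0 = 0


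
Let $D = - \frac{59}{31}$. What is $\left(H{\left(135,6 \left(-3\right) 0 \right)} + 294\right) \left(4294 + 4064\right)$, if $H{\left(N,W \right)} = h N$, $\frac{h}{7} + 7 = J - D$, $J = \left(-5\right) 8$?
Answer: $- \frac{10965662568}{31} \approx -3.5373 \cdot 10^{8}$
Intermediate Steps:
$D = - \frac{59}{31}$ ($D = \left(-59\right) \frac{1}{31} = - \frac{59}{31} \approx -1.9032$)
$J = -40$
$h = - \frac{9786}{31}$ ($h = -49 + 7 \left(-40 - - \frac{59}{31}\right) = -49 + 7 \left(-40 + \frac{59}{31}\right) = -49 + 7 \left(- \frac{1181}{31}\right) = -49 - \frac{8267}{31} = - \frac{9786}{31} \approx -315.68$)
$H{\left(N,W \right)} = - \frac{9786 N}{31}$
$\left(H{\left(135,6 \left(-3\right) 0 \right)} + 294\right) \left(4294 + 4064\right) = \left(\left(- \frac{9786}{31}\right) 135 + 294\right) \left(4294 + 4064\right) = \left(- \frac{1321110}{31} + 294\right) 8358 = \left(- \frac{1311996}{31}\right) 8358 = - \frac{10965662568}{31}$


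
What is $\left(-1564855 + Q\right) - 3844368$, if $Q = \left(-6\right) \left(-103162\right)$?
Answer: $-4790251$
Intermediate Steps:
$Q = 618972$
$\left(-1564855 + Q\right) - 3844368 = \left(-1564855 + 618972\right) - 3844368 = -945883 - 3844368 = -4790251$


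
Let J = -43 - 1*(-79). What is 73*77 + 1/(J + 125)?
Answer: 904982/161 ≈ 5621.0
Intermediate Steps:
J = 36 (J = -43 + 79 = 36)
73*77 + 1/(J + 125) = 73*77 + 1/(36 + 125) = 5621 + 1/161 = 904982/161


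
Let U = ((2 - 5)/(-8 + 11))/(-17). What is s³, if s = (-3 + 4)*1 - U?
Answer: 4096/4913 ≈ 0.83371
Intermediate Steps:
U = 1/17 (U = -3/3*(-1/17) = -3*⅓*(-1/17) = -1*(-1/17) = 1/17 ≈ 0.058824)
s = 16/17 (s = (-3 + 4)*1 - 1*1/17 = 1*1 - 1/17 = 1 - 1/17 = 16/17 ≈ 0.94118)
s³ = (16/17)³ = 4096/4913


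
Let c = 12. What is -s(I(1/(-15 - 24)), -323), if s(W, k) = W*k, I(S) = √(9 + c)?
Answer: 323*√21 ≈ 1480.2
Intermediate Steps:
I(S) = √21 (I(S) = √(9 + 12) = √21)
-s(I(1/(-15 - 24)), -323) = -√21*(-323) = -(-323)*√21 = 323*√21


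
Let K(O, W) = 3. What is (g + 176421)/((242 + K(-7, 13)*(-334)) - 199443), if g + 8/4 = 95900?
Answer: -272319/200203 ≈ -1.3602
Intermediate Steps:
g = 95898 (g = -2 + 95900 = 95898)
(g + 176421)/((242 + K(-7, 13)*(-334)) - 199443) = (95898 + 176421)/((242 + 3*(-334)) - 199443) = 272319/((242 - 1002) - 199443) = 272319/(-760 - 199443) = 272319/(-200203) = 272319*(-1/200203) = -272319/200203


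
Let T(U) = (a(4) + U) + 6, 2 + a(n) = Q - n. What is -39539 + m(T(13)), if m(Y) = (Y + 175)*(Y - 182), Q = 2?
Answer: -71269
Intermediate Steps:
a(n) = -n (a(n) = -2 + (2 - n) = -n)
T(U) = 2 + U (T(U) = (-1*4 + U) + 6 = (-4 + U) + 6 = 2 + U)
m(Y) = (-182 + Y)*(175 + Y) (m(Y) = (175 + Y)*(-182 + Y) = (-182 + Y)*(175 + Y))
-39539 + m(T(13)) = -39539 + (-31850 + (2 + 13)² - 7*(2 + 13)) = -39539 + (-31850 + 15² - 7*15) = -39539 + (-31850 + 225 - 105) = -39539 - 31730 = -71269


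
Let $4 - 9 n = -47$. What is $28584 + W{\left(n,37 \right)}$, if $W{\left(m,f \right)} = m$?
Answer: $\frac{85769}{3} \approx 28590.0$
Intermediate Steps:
$n = \frac{17}{3}$ ($n = \frac{4}{9} - - \frac{47}{9} = \frac{4}{9} + \frac{47}{9} = \frac{17}{3} \approx 5.6667$)
$28584 + W{\left(n,37 \right)} = 28584 + \frac{17}{3} = \frac{85769}{3}$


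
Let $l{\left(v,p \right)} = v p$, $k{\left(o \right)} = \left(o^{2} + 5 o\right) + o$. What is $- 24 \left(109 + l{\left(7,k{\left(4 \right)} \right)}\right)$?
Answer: $-9336$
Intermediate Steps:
$k{\left(o \right)} = o^{2} + 6 o$
$l{\left(v,p \right)} = p v$
$- 24 \left(109 + l{\left(7,k{\left(4 \right)} \right)}\right) = - 24 \left(109 + 4 \left(6 + 4\right) 7\right) = - 24 \left(109 + 4 \cdot 10 \cdot 7\right) = - 24 \left(109 + 40 \cdot 7\right) = - 24 \left(109 + 280\right) = \left(-24\right) 389 = -9336$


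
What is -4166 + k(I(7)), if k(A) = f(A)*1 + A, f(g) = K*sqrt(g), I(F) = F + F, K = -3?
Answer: -4152 - 3*sqrt(14) ≈ -4163.2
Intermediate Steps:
I(F) = 2*F
f(g) = -3*sqrt(g)
k(A) = A - 3*sqrt(A) (k(A) = -3*sqrt(A)*1 + A = -3*sqrt(A) + A = A - 3*sqrt(A))
-4166 + k(I(7)) = -4166 + (2*7 - 3*sqrt(14)) = -4166 + (14 - 3*sqrt(14)) = -4152 - 3*sqrt(14)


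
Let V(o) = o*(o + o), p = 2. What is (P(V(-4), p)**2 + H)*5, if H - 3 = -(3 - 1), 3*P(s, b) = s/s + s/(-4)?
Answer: 290/9 ≈ 32.222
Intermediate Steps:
V(o) = 2*o**2 (V(o) = o*(2*o) = 2*o**2)
P(s, b) = 1/3 - s/12 (P(s, b) = (s/s + s/(-4))/3 = (1 + s*(-1/4))/3 = (1 - s/4)/3 = 1/3 - s/12)
H = 1 (H = 3 - (3 - 1) = 3 - 1*2 = 3 - 2 = 1)
(P(V(-4), p)**2 + H)*5 = ((1/3 - (-4)**2/6)**2 + 1)*5 = ((1/3 - 16/6)**2 + 1)*5 = ((1/3 - 1/12*32)**2 + 1)*5 = ((1/3 - 8/3)**2 + 1)*5 = ((-7/3)**2 + 1)*5 = (49/9 + 1)*5 = (58/9)*5 = 290/9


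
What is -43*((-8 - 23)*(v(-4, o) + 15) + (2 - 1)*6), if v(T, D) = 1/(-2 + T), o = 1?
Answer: 117089/6 ≈ 19515.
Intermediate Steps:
-43*((-8 - 23)*(v(-4, o) + 15) + (2 - 1)*6) = -43*((-8 - 23)*(1/(-2 - 4) + 15) + (2 - 1)*6) = -43*(-31*(1/(-6) + 15) + 1*6) = -43*(-31*(-⅙ + 15) + 6) = -43*(-31*89/6 + 6) = -43*(-2759/6 + 6) = -43*(-2723/6) = 117089/6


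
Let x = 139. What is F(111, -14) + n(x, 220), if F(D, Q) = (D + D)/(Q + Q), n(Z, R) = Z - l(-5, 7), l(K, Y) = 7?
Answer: 1737/14 ≈ 124.07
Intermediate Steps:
n(Z, R) = -7 + Z (n(Z, R) = Z - 1*7 = Z - 7 = -7 + Z)
F(D, Q) = D/Q (F(D, Q) = (2*D)/((2*Q)) = (2*D)*(1/(2*Q)) = D/Q)
F(111, -14) + n(x, 220) = 111/(-14) + (-7 + 139) = 111*(-1/14) + 132 = -111/14 + 132 = 1737/14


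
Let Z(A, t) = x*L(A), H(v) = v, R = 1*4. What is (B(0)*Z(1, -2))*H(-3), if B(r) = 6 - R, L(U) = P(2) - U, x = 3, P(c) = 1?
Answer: 0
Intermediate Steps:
R = 4
L(U) = 1 - U
Z(A, t) = 3 - 3*A (Z(A, t) = 3*(1 - A) = 3 - 3*A)
B(r) = 2 (B(r) = 6 - 1*4 = 6 - 4 = 2)
(B(0)*Z(1, -2))*H(-3) = (2*(3 - 3*1))*(-3) = (2*(3 - 3))*(-3) = (2*0)*(-3) = 0*(-3) = 0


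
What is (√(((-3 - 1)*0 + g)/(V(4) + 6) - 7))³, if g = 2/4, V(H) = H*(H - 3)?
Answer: -139*I*√695/200 ≈ -18.322*I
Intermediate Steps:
V(H) = H*(-3 + H)
g = ½ (g = 2*(¼) = ½ ≈ 0.50000)
(√(((-3 - 1)*0 + g)/(V(4) + 6) - 7))³ = (√(((-3 - 1)*0 + ½)/(4*(-3 + 4) + 6) - 7))³ = (√((-4*0 + ½)/(4*1 + 6) - 7))³ = (√((0 + ½)/(4 + 6) - 7))³ = (√((½)/10 - 7))³ = (√((½)*(⅒) - 7))³ = (√(1/20 - 7))³ = (√(-139/20))³ = (I*√695/10)³ = -139*I*√695/200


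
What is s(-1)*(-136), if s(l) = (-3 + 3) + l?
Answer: 136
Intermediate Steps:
s(l) = l (s(l) = 0 + l = l)
s(-1)*(-136) = -1*(-136) = 136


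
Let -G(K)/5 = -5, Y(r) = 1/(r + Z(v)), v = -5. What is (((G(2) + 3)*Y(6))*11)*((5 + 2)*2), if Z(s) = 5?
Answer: 392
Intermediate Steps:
Y(r) = 1/(5 + r) (Y(r) = 1/(r + 5) = 1/(5 + r))
G(K) = 25 (G(K) = -5*(-5) = 25)
(((G(2) + 3)*Y(6))*11)*((5 + 2)*2) = (((25 + 3)/(5 + 6))*11)*((5 + 2)*2) = ((28/11)*11)*(7*2) = ((28*(1/11))*11)*14 = ((28/11)*11)*14 = 28*14 = 392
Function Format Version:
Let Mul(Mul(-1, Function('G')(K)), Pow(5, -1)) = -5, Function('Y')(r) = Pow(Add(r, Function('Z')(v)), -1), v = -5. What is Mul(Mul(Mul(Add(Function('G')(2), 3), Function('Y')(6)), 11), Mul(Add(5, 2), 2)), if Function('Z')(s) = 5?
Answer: 392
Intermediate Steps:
Function('Y')(r) = Pow(Add(5, r), -1) (Function('Y')(r) = Pow(Add(r, 5), -1) = Pow(Add(5, r), -1))
Function('G')(K) = 25 (Function('G')(K) = Mul(-5, -5) = 25)
Mul(Mul(Mul(Add(Function('G')(2), 3), Function('Y')(6)), 11), Mul(Add(5, 2), 2)) = Mul(Mul(Mul(Add(25, 3), Pow(Add(5, 6), -1)), 11), Mul(Add(5, 2), 2)) = Mul(Mul(Mul(28, Pow(11, -1)), 11), Mul(7, 2)) = Mul(Mul(Mul(28, Rational(1, 11)), 11), 14) = Mul(Mul(Rational(28, 11), 11), 14) = Mul(28, 14) = 392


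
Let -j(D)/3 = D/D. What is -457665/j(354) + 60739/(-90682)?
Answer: 13833931771/90682 ≈ 1.5255e+5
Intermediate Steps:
j(D) = -3 (j(D) = -3*D/D = -3*1 = -3)
-457665/j(354) + 60739/(-90682) = -457665/(-3) + 60739/(-90682) = -457665*(-1/3) + 60739*(-1/90682) = 152555 - 60739/90682 = 13833931771/90682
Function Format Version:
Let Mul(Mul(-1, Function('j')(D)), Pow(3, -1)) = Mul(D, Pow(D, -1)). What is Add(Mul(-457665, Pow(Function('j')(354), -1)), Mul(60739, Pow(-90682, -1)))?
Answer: Rational(13833931771, 90682) ≈ 1.5255e+5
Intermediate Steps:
Function('j')(D) = -3 (Function('j')(D) = Mul(-3, Mul(D, Pow(D, -1))) = Mul(-3, 1) = -3)
Add(Mul(-457665, Pow(Function('j')(354), -1)), Mul(60739, Pow(-90682, -1))) = Add(Mul(-457665, Pow(-3, -1)), Mul(60739, Pow(-90682, -1))) = Add(Mul(-457665, Rational(-1, 3)), Mul(60739, Rational(-1, 90682))) = Add(152555, Rational(-60739, 90682)) = Rational(13833931771, 90682)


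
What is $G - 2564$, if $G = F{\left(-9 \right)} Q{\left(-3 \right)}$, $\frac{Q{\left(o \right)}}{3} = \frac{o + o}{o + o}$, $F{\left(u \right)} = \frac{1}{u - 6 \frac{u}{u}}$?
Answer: $- \frac{12821}{5} \approx -2564.2$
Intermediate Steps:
$F{\left(u \right)} = \frac{1}{-6 + u}$ ($F{\left(u \right)} = \frac{1}{u - 6} = \frac{1}{-6 + u}$)
$Q{\left(o \right)} = 3$ ($Q{\left(o \right)} = 3 \frac{o + o}{o + o} = 3 \frac{2 o}{2 o} = 3 \cdot 2 o \frac{1}{2 o} = 3 \cdot 1 = 3$)
$G = - \frac{1}{5}$ ($G = \frac{1}{-6 - 9} \cdot 3 = \frac{1}{-15} \cdot 3 = \left(- \frac{1}{15}\right) 3 = - \frac{1}{5} \approx -0.2$)
$G - 2564 = - \frac{1}{5} - 2564 = - \frac{12821}{5}$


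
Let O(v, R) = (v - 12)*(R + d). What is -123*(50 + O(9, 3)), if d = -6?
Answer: -7257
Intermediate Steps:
O(v, R) = (-12 + v)*(-6 + R) (O(v, R) = (v - 12)*(R - 6) = (-12 + v)*(-6 + R))
-123*(50 + O(9, 3)) = -123*(50 + (72 - 12*3 - 6*9 + 3*9)) = -123*(50 + (72 - 36 - 54 + 27)) = -123*(50 + 9) = -123*59 = -7257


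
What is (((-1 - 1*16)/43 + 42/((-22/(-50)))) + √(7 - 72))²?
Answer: 2007128984/223729 + 89926*I*√65/473 ≈ 8971.3 + 1532.8*I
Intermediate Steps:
(((-1 - 1*16)/43 + 42/((-22/(-50)))) + √(7 - 72))² = (((-1 - 16)*(1/43) + 42/((-22*(-1/50)))) + √(-65))² = ((-17*1/43 + 42/(11/25)) + I*√65)² = ((-17/43 + 42*(25/11)) + I*√65)² = ((-17/43 + 1050/11) + I*√65)² = (44963/473 + I*√65)²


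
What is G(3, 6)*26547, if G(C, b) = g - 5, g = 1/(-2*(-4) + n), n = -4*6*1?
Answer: -2150307/16 ≈ -1.3439e+5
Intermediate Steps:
n = -24 (n = -24*1 = -24)
g = -1/16 (g = 1/(-2*(-4) - 24) = 1/(8 - 24) = 1/(-16) = -1/16 ≈ -0.062500)
G(C, b) = -81/16 (G(C, b) = -1/16 - 5 = -81/16)
G(3, 6)*26547 = -81/16*26547 = -2150307/16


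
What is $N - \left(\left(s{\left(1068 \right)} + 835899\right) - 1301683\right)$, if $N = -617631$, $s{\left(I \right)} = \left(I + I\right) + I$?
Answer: $-155051$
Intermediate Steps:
$s{\left(I \right)} = 3 I$ ($s{\left(I \right)} = 2 I + I = 3 I$)
$N - \left(\left(s{\left(1068 \right)} + 835899\right) - 1301683\right) = -617631 - \left(\left(3 \cdot 1068 + 835899\right) - 1301683\right) = -617631 - \left(\left(3204 + 835899\right) - 1301683\right) = -617631 - \left(839103 - 1301683\right) = -617631 - -462580 = -617631 + 462580 = -155051$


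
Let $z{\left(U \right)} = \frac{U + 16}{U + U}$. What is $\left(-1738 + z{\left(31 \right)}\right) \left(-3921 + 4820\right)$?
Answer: $- \frac{3123561}{2} \approx -1.5618 \cdot 10^{6}$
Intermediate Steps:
$z{\left(U \right)} = \frac{16 + U}{2 U}$
$\left(-1738 + z{\left(31 \right)}\right) \left(-3921 + 4820\right) = \left(-1738 + \frac{16 + 31}{2 \cdot 31}\right) \left(-3921 + 4820\right) = \left(-1738 + \frac{1}{2} \cdot \frac{1}{31} \cdot 47\right) 899 = \left(-1738 + \frac{47}{62}\right) 899 = \left(- \frac{107709}{62}\right) 899 = - \frac{3123561}{2}$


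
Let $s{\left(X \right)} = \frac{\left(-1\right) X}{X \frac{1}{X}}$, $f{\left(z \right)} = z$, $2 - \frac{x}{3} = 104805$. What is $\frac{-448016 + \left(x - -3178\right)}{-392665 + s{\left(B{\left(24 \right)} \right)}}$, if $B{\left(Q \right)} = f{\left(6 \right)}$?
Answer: $\frac{759247}{392671} \approx 1.9335$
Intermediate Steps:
$x = -314409$ ($x = 6 - 314415 = -314409$)
$B{\left(Q \right)} = 6$
$s{\left(X \right)} = - X$ ($s{\left(X \right)} = \frac{\left(-1\right) X}{1} = - X 1 = - X$)
$\frac{-448016 + \left(x - -3178\right)}{-392665 + s{\left(B{\left(24 \right)} \right)}} = \frac{-448016 - 311231}{-392665 - 6} = \frac{-448016 + \left(-314409 + 3178\right)}{-392665 - 6} = \frac{-448016 - 311231}{-392671} = \left(-759247\right) \left(- \frac{1}{392671}\right) = \frac{759247}{392671}$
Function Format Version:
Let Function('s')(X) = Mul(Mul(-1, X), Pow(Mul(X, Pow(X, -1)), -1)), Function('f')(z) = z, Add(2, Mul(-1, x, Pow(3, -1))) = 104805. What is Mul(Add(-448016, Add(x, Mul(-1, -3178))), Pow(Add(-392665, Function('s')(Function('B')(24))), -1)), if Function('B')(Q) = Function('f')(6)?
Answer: Rational(759247, 392671) ≈ 1.9335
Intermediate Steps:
x = -314409 (x = Add(6, Mul(-3, 104805)) = Add(6, -314415) = -314409)
Function('B')(Q) = 6
Function('s')(X) = Mul(-1, X) (Function('s')(X) = Mul(Mul(-1, X), Pow(1, -1)) = Mul(Mul(-1, X), 1) = Mul(-1, X))
Mul(Add(-448016, Add(x, Mul(-1, -3178))), Pow(Add(-392665, Function('s')(Function('B')(24))), -1)) = Mul(Add(-448016, Add(-314409, Mul(-1, -3178))), Pow(Add(-392665, Mul(-1, 6)), -1)) = Mul(Add(-448016, Add(-314409, 3178)), Pow(Add(-392665, -6), -1)) = Mul(Add(-448016, -311231), Pow(-392671, -1)) = Mul(-759247, Rational(-1, 392671)) = Rational(759247, 392671)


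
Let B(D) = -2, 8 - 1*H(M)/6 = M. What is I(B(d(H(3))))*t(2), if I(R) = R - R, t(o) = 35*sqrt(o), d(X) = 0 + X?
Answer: 0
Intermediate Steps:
H(M) = 48 - 6*M
d(X) = X
I(R) = 0
I(B(d(H(3))))*t(2) = 0*(35*sqrt(2)) = 0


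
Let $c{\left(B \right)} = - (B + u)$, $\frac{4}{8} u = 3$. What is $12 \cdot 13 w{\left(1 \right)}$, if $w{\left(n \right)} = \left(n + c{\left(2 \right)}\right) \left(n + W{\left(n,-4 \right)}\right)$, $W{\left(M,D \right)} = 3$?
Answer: $-4368$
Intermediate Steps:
$u = 6$ ($u = 2 \cdot 3 = 6$)
$c{\left(B \right)} = -6 - B$ ($c{\left(B \right)} = - (B + 6) = - (6 + B) = -6 - B$)
$w{\left(n \right)} = \left(-8 + n\right) \left(3 + n\right)$ ($w{\left(n \right)} = \left(n - 8\right) \left(n + 3\right) = \left(n - 8\right) \left(3 + n\right) = \left(-8 + n\right) \left(3 + n\right)$)
$12 \cdot 13 w{\left(1 \right)} = 12 \cdot 13 \left(-24 + 1^{2} - 5\right) = 156 \left(-24 + 1 - 5\right) = 156 \left(-28\right) = -4368$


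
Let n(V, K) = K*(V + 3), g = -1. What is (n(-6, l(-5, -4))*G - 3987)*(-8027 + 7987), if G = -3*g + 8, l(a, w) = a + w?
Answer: 147600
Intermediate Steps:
n(V, K) = K*(3 + V)
G = 11 (G = -3*(-1) + 8 = 3 + 8 = 11)
(n(-6, l(-5, -4))*G - 3987)*(-8027 + 7987) = (((-5 - 4)*(3 - 6))*11 - 3987)*(-8027 + 7987) = (-9*(-3)*11 - 3987)*(-40) = (27*11 - 3987)*(-40) = (297 - 3987)*(-40) = -3690*(-40) = 147600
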